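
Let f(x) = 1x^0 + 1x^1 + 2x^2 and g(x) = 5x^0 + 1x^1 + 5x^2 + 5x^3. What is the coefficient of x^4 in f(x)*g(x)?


Cauchy product at x^4:
1*5 + 2*5
= 15

15


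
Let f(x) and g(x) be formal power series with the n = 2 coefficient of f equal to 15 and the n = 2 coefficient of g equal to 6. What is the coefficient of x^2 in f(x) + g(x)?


Addition of formal power series is termwise.
The coefficient of x^2 in f + g = 15 + 6
= 21

21


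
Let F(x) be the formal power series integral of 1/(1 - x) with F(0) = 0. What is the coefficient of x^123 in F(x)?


1/(1 - x) = sum_{k>=0} x^k. Integrating termwise and using F(0) = 0 gives
F(x) = sum_{k>=0} x^(k+1) / (k+1) = sum_{m>=1} x^m / m = -ln(1 - x).
So the coefficient of x^123 is 1/123 = 1/123.

1/123


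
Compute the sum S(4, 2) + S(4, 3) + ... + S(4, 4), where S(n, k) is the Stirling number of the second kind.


By definition, S(n, k) counts partitions of an n-set into exactly k nonempty blocks.
Computing row n = 4 for k = 2..4:
S(4, k): 7, 6, 1
Sum = 14.

14


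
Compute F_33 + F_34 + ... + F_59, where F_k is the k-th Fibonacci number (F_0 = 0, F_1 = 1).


Use the identity sum_{k=0}^{N} F_k = F_{N+2} - 1 (which follows from F_{k+2} - F_{k+1} = F_k). Then
sum_{k=33}^{59} F_k = (F_{61} - 1) - (F_{34} - 1) = F_{61} - F_{34}.
Computing: F_{61} = 2504730781961, F_{34} = 5702887, so
Sum = 2504730781961 - 5702887 = 2504725079074.

2504725079074


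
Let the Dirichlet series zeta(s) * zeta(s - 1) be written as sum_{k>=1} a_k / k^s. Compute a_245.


Convolution gives a_k = sum_{d | k} d * 1 = sum_{d | k} d = sigma(k), the sum of positive divisors of k.
For k = 245, the divisors are 1, 5, 7, 35, 49, 245, so
sigma(245) = 1 + 5 + 7 + 35 + 49 + 245 = 342.

342


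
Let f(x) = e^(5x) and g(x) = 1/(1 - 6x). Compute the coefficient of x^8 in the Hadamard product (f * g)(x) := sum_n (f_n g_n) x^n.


Expanding: f_k = 5^k/k! (from e^(5x)) and g_k = 6^k (from 1/(1 - 6x)). So the Hadamard coefficient (f * g)_k = 5^k 6^k / k! = (30)^k / k!.
For k = 8: 30^8/8! = 656100000000/40320 = 113906250/7.

113906250/7


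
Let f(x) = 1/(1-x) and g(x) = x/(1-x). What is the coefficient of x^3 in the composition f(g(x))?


First simplify the composition: f(g(x)) = 1/(1 - x/(1-x)) = (1-x)/((1-x) - x) = (1-x)/(1-2x).
Now extract the coefficient. Write (1-x)/(1-2x) = 1/(1-2x) - x/(1-2x).
The coefficient of x^n in 1/(1-2x) is 2^n, and in x/(1-2x) is 2^(n-1) (for n >= 1).
So the coefficient of x^3 is 2^3 - 2^2 = 8 - 4 = 4.

4


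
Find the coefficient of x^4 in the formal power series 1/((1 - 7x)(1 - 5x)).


By partial fractions or Cauchy convolution:
The coefficient equals sum_{k=0}^{4} 7^k * 5^(4-k).
= 6841

6841


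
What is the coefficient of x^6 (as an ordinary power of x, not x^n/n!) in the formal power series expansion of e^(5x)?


The exponential series is e^y = sum_{k>=0} y^k / k!. Substituting y = 5x gives
e^(5x) = sum_{k>=0} 5^k x^k / k!.
So the coefficient of x^n is a^n/n! with a = 5, n = 6:
5^6 / 6! = 15625/720 = 3125/144

3125/144


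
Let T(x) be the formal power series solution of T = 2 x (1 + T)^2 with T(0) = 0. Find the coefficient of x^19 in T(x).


Apply the Lagrange inversion formula: if T = 2 x * phi(T) with phi(t) = (1 + t)^2, then [x^n] T = 2^n * (1/n) [t^(n-1)] phi(t)^n = 2^n * (1/n) [t^(n-1)] (1 + t)^(2n) = 2^n * (1/n) C(2n, n-1).
Using the identity C(2n, n-1) = C(2n, n) * n / (n+1), the unscaled factor equals C(2n, n) / (n+1) = C_n, the n-th Catalan number.
For n = 19: C_19 = C(38, 19) / 20 = 35345263800/20 = 1767263190.
With the 2^19 = 524288 factor, the coefficient is 524288 * 1767263190 = 926554883358720.

926554883358720


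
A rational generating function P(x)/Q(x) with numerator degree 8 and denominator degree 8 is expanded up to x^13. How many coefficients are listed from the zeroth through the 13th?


Expanding up to x^13 gives the coefficients for x^0, x^1, ..., x^13.
That is 13 + 1 = 14 coefficients in total.

14


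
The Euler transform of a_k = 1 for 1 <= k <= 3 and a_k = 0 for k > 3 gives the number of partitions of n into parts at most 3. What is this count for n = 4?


Partitions of 4 into parts at most 3:
Using generating function (1-x)^(-1)(1-x^2)^(-1)(1-x^3)^(-1),
the coefficient of x^4 = 4

4


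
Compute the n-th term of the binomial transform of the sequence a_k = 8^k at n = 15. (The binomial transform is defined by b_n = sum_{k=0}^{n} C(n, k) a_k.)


With a_k = 8^k, b_n = sum_{k=0}^{n} C(n, k) 8^k = (1 + 8)^n by the binomial theorem.
For n = 15: (1 + 8)^15 = 9^15 = 205891132094649.

205891132094649


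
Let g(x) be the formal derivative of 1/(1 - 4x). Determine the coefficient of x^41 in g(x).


Differentiate termwise: d/dx sum_{k>=0} 4^k x^k = sum_{k>=1} k 4^k x^(k-1) = sum_{j>=0} (j+1) 4^(j+1) x^j.
Equivalently, d/dx [1/(1 - 4x)] = 4/(1 - 4x)^2.
For j = 41: 42 * 4^42 = 42 * 19342813113834066795298816 = 812398150781030805402550272.

812398150781030805402550272


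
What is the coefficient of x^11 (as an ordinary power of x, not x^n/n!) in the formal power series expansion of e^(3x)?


The exponential series is e^y = sum_{k>=0} y^k / k!. Substituting y = 3x gives
e^(3x) = sum_{k>=0} 3^k x^k / k!.
So the coefficient of x^n is a^n/n! with a = 3, n = 11:
3^11 / 11! = 177147/39916800 = 2187/492800

2187/492800


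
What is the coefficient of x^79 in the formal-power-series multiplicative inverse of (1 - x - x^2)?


Let the inverse be f(x) = sum_{k>=0} a_k x^k. From f(x) * (1 - x - x^2) = 1 and matching coefficients:
 x^0: a_0 = 1.
 x^1: a_1 - a_0 = 0, so a_1 = 1.
 x^k (k >= 2): a_k - a_{k-1} - a_{k-2} = 0, i.e. a_k = a_{k-1} + a_{k-2}.
This is the Fibonacci-type recurrence shifted so that a_0 = a_1 = 1.
Iterating: a_0=1, a_1=1, a_2=2, a_3=3, a_4=5, a_5=8, a_6=13, a_7=21, a_8=34, a_9=55, ...
a_79 = 23416728348467685.

23416728348467685


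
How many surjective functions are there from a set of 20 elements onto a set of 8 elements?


By inclusion-exclusion on which target elements are missed, the number of surjections from an n-set onto a k-set is
surj(n, k) = sum_{j=0}^{k} (-1)^j C(k, j) (k - j)^n.
Equivalently surj(n, k) = k! * S(n, k), where S(n, k) is the Stirling number of the second kind.
For n = 20, k = 8:
S(20, 8) = 15170932662679, so
surj = 8! * 15170932662679 = 40320 * 15170932662679 = 611692004959217280.

611692004959217280


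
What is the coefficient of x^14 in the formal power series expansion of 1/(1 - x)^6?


The expansion 1/(1 - x)^r = sum_{k>=0} C(k + r - 1, r - 1) x^k follows from the multiset / negative-binomial theorem (or from repeated differentiation of the geometric series).
For r = 6 and k = 14:
C(19, 5) = 121645100408832000 / (120 * 87178291200) = 11628.

11628


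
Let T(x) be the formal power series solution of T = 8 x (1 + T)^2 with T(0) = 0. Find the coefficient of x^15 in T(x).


Apply the Lagrange inversion formula: if T = 8 x * phi(T) with phi(t) = (1 + t)^2, then [x^n] T = 8^n * (1/n) [t^(n-1)] phi(t)^n = 8^n * (1/n) [t^(n-1)] (1 + t)^(2n) = 8^n * (1/n) C(2n, n-1).
Using the identity C(2n, n-1) = C(2n, n) * n / (n+1), the unscaled factor equals C(2n, n) / (n+1) = C_n, the n-th Catalan number.
For n = 15: C_15 = C(30, 15) / 16 = 155117520/16 = 9694845.
With the 8^15 = 35184372088832 factor, the coefficient is 35184372088832 * 9694845 = 341107033823552471040.

341107033823552471040


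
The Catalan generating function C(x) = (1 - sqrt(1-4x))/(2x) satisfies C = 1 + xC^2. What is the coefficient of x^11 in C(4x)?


Substituting x -> 4x scales the n-th coefficient by 4^n, so [x^11] C(4x) = 4^11 * C_11.
C_11 = C(2*11, 11)/(12) = 705432/12 = 58786.
So 4^11 * 58786 = 4194304 * 58786 = 246566354944.

246566354944


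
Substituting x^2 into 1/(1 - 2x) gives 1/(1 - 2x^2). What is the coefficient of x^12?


The coefficient of x^(2m) in 1/(1 - 2x^2) is 2^m.
With n = 12 = 2*6, the coefficient is 2^6 = 64.

64


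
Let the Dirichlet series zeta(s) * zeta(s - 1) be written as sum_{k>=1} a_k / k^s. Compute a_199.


Convolution gives a_k = sum_{d | k} d * 1 = sum_{d | k} d = sigma(k), the sum of positive divisors of k.
For k = 199, the divisors are 1, 199, so
sigma(199) = 1 + 199 = 200.

200


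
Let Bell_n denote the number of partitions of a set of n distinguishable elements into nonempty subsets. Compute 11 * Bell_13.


Bell_13 can be computed from the Bell triangle or from Dobinski's identity Bell_n = (1/e) * sum_{k>=0} k^n / k!.
Computing Bell_13 = 27644437.
Then 11 * 27644437 = 304088807.

304088807


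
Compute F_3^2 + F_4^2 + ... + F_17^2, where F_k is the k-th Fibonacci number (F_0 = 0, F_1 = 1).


There is a standard identity sum_{k=0}^{N} F_k^2 = F_N * F_{N+1} (proved inductively from the telescoping relation F_k^2 = F_k F_{k+1} - F_{k-1} F_k). Then
sum_{k=3}^{17} F_k^2 = F_17 F_18 - F_2 F_3.
Computing: F_17 = 1597, F_18 = 2584, F_2 = 1, F_3 = 2.
Sum = 1597 * 2584 - 1 * 2 = 4126646.

4126646


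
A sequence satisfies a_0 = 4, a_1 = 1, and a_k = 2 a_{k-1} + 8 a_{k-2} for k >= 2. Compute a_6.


The characteristic equation is t^2 - 2 t - 8 = 0, with roots r_1 = 4 and r_2 = -2 (so c_1 = r_1 + r_2, c_2 = -r_1 r_2 as required).
One can use the closed form a_n = A r_1^n + B r_2^n, but direct iteration is more reliable:
a_0 = 4, a_1 = 1, a_2 = 34, a_3 = 76, a_4 = 424, a_5 = 1456, a_6 = 6304.
So a_6 = 6304.

6304


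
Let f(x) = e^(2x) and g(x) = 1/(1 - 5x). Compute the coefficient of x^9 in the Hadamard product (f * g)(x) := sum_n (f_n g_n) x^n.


Expanding: f_k = 2^k/k! (from e^(2x)) and g_k = 5^k (from 1/(1 - 5x)). So the Hadamard coefficient (f * g)_k = 2^k 5^k / k! = (10)^k / k!.
For k = 9: 10^9/9! = 1000000000/362880 = 1562500/567.

1562500/567


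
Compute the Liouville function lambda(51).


The Liouville function is lambda(k) = (-1)^Omega(k), where Omega(k) counts the prime factors of k with multiplicity.
Factoring: 51 = 3 * 17, so Omega(51) = 2.
lambda(51) = (-1)^2 = 1.

1


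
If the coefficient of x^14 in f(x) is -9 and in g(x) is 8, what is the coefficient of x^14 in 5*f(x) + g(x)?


Scalar multiplication scales coefficients: 5 * -9 = -45.
Then add the g coefficient: -45 + 8
= -37

-37


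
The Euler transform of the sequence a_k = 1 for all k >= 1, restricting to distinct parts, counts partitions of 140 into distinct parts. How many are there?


Partitions of 140 into distinct parts can be computed via generating function.
Product (1+x)(1+x^2)(1+x^3)...
The coefficient of x^140 = 9617150

9617150


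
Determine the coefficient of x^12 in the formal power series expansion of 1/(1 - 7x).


The geometric series identity gives 1/(1 - c x) = sum_{k>=0} c^k x^k, so the coefficient of x^k is c^k.
Here c = 7 and k = 12.
Computing: 7^12 = 13841287201

13841287201


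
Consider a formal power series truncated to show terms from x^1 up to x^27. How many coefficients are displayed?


From x^1 to x^27 inclusive, the count is 27 - 1 + 1 = 27.

27


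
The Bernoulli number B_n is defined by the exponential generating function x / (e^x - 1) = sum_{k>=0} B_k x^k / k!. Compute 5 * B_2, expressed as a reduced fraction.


Bernoulli numbers can also be computed recursively via B_0 = 1 and sum_{j=0}^{m} C(m+1, j) B_j = 0 for m >= 1. Odd-index Bernoulli numbers vanish for k >= 3.
Computing B_2 = 1/6, so 5 * B_2 = 5 * 1/6 = 5/6.

5/6


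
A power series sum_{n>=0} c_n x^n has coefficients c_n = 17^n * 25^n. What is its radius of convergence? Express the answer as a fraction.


By the root test (Cauchy-Hadamard), the radius is R = 1 / limsup_n |c_n|^(1/n).
Here |c_n|^(1/n) = (17^n * 25^n)^(1/n) = 17 * 25 = 425 for all n.
So R = 1/425 = 1/425.

1/425


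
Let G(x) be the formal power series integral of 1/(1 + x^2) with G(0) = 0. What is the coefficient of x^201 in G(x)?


1/(1 + x^2) = sum_{j>=0} (-1)^j x^(2j). Integrating termwise with G(0) = 0:
G(x) = sum_{j>=0} (-1)^j x^(2j+1) / (2j+1) = arctan(x).
Only odd powers are nonzero. For x^201 write 201 = 2*100 + 1, giving
(-1)^100 / 201 = 1/201 = 1/201.

1/201


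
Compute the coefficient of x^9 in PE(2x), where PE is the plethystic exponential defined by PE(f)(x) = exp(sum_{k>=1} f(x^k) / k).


With f(x) = 2x, the exponent is sum_{k>=1} 2 x^k / k = 2 * (-ln(1 - x)). Exponentiating:
PE(2x) = exp(-2 ln(1 - x)) = 1/(1 - x)^2.
By the negative binomial expansion, [x^n] 1/(1 - x)^2 = C(n + 1, 1).
For n = 9: C(10, 1) = 10.

10


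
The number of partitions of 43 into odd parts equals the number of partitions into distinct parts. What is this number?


Computing partitions of 43 into odd parts (1, 3, 5, ...):
Using the generating function prod_{k>=0} 1/(1-x^(2k+1)),
the count is 1610

1610


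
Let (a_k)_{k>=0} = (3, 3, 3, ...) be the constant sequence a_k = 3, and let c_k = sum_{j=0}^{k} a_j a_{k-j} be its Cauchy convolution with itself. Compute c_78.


Since a_j = 3 for all j >= 0, the convolution sum becomes
c_k = sum_{j=0}^{k} 3 * 3 = 9 * (k + 1).
Equivalently, the generating function of (a_k) is 3/(1 - x) and its square is 9/(1 - x)^2 = sum_{k>=0} 9(k + 1) x^k.
For k = 78: 9 * 79 = 711.

711


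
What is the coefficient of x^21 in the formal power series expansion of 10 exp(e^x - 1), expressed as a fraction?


exp(e^x - 1) is the exponential generating function for the Bell numbers Bell_k: exp(e^x - 1) = sum_{k>=0} Bell_k x^k / k!.
So the coefficient of x^21 in 10 exp(e^x - 1) is 10 Bell_21 / 21!.
Computing: Bell_21 = 474869816156751 and 21! = 51090942171709440000, giving
10 * 474869816156751/51090942171709440000 = 158289938718917/1703031405723648000.

158289938718917/1703031405723648000


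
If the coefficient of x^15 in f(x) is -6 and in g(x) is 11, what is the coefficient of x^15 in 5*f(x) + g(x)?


Scalar multiplication scales coefficients: 5 * -6 = -30.
Then add the g coefficient: -30 + 11
= -19

-19


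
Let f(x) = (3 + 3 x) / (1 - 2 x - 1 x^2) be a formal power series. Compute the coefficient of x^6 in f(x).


Write f(x) = sum_{k>=0} a_k x^k. Multiplying both sides by 1 - 2 x - 1 x^2 gives
(1 - 2 x - 1 x^2) sum_{k>=0} a_k x^k = 3 + 3 x.
Matching coefficients:
 x^0: a_0 = 3
 x^1: a_1 - 2 a_0 = 3  =>  a_1 = 2*3 + 3 = 9
 x^k (k >= 2): a_k = 2 a_{k-1} + 1 a_{k-2}.
Iterating: a_2 = 21, a_3 = 51, a_4 = 123, a_5 = 297, a_6 = 717.
So the coefficient of x^6 is 717.

717


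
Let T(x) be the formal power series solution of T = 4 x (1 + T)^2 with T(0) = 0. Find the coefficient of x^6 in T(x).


Apply the Lagrange inversion formula: if T = 4 x * phi(T) with phi(t) = (1 + t)^2, then [x^n] T = 4^n * (1/n) [t^(n-1)] phi(t)^n = 4^n * (1/n) [t^(n-1)] (1 + t)^(2n) = 4^n * (1/n) C(2n, n-1).
Using the identity C(2n, n-1) = C(2n, n) * n / (n+1), the unscaled factor equals C(2n, n) / (n+1) = C_n, the n-th Catalan number.
For n = 6: C_6 = C(12, 6) / 7 = 924/7 = 132.
With the 4^6 = 4096 factor, the coefficient is 4096 * 132 = 540672.

540672


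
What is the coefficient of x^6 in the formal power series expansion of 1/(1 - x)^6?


The expansion 1/(1 - x)^r = sum_{k>=0} C(k + r - 1, r - 1) x^k follows from the multiset / negative-binomial theorem (or from repeated differentiation of the geometric series).
For r = 6 and k = 6:
C(11, 5) = 39916800 / (120 * 720) = 462.

462


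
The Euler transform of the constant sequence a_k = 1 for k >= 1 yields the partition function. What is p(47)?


The Euler transform converts the sequence a_k = 1 into the number of integer partitions.
Using the recurrence or dynamic programming:
p(47) = 124754

124754


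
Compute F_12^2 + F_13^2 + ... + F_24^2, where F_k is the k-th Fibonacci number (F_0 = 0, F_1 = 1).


There is a standard identity sum_{k=0}^{N} F_k^2 = F_N * F_{N+1} (proved inductively from the telescoping relation F_k^2 = F_k F_{k+1} - F_{k-1} F_k). Then
sum_{k=12}^{24} F_k^2 = F_24 F_25 - F_11 F_12.
Computing: F_24 = 46368, F_25 = 75025, F_11 = 89, F_12 = 144.
Sum = 46368 * 75025 - 89 * 144 = 3478746384.

3478746384


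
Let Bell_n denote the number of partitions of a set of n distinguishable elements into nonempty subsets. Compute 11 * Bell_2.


Bell_2 can be computed from the Bell triangle or from Dobinski's identity Bell_n = (1/e) * sum_{k>=0} k^n / k!.
Computing Bell_2 = 2.
Then 11 * 2 = 22.

22


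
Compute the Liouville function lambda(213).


The Liouville function is lambda(k) = (-1)^Omega(k), where Omega(k) counts the prime factors of k with multiplicity.
Factoring: 213 = 3 * 71, so Omega(213) = 2.
lambda(213) = (-1)^2 = 1.

1


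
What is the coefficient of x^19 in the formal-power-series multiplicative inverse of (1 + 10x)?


The inverse is 1/(1 + 10x). Apply the geometric identity 1/(1 - y) = sum_{k>=0} y^k with y = -10x:
1/(1 + 10x) = sum_{k>=0} (-10)^k x^k.
So the coefficient of x^19 is (-10)^19 = -10000000000000000000.

-10000000000000000000


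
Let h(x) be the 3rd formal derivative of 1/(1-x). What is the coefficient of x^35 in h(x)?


Differentiating 3 times: d^3/dx^3 [1/(1-x)] = 3!/(1-x)^4.
The expansion 1/(1-x)^4 = sum_{k>=0} C(k+3, 3) x^k, so the coefficient of x^n in 3!/(1-x)^4 is 3! * C(n+3, 3).
For n = 35: 6 * C(38, 3) = 6 * 8436 = 50616

50616


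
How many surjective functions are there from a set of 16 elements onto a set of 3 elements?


By inclusion-exclusion on which target elements are missed, the number of surjections from an n-set onto a k-set is
surj(n, k) = sum_{j=0}^{k} (-1)^j C(k, j) (k - j)^n.
Equivalently surj(n, k) = k! * S(n, k), where S(n, k) is the Stirling number of the second kind.
For n = 16, k = 3:
S(16, 3) = 7141686, so
surj = 3! * 7141686 = 6 * 7141686 = 42850116.

42850116


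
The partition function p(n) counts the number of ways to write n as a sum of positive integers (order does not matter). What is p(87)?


Using the generating function prod_{k>=1} 1/(1-x^k), we compute p(87).
By dynamic programming over parts 1 through 87:
p(87) = 38887673

38887673


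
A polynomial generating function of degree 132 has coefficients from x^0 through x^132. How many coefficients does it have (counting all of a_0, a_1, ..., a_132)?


A polynomial of degree 132 takes the form a_0 + a_1 x + ... + a_132 x^132.
The number of coefficients is 132 + 1 = 133.

133


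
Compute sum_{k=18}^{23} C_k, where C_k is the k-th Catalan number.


C_18 through C_23: 477638700, 1767263190, 6564120420, 24466267020, 91482563640, 343059613650
Sum = 477638700 + 1767263190 + 6564120420 + 24466267020 + 91482563640 + 343059613650
= 467817466620

467817466620


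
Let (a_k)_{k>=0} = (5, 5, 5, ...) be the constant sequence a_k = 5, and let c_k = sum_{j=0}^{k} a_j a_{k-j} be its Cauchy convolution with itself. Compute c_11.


Since a_j = 5 for all j >= 0, the convolution sum becomes
c_k = sum_{j=0}^{k} 5 * 5 = 25 * (k + 1).
Equivalently, the generating function of (a_k) is 5/(1 - x) and its square is 25/(1 - x)^2 = sum_{k>=0} 25(k + 1) x^k.
For k = 11: 25 * 12 = 300.

300


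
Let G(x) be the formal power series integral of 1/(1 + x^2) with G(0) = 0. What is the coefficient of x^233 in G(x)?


1/(1 + x^2) = sum_{j>=0} (-1)^j x^(2j). Integrating termwise with G(0) = 0:
G(x) = sum_{j>=0} (-1)^j x^(2j+1) / (2j+1) = arctan(x).
Only odd powers are nonzero. For x^233 write 233 = 2*116 + 1, giving
(-1)^116 / 233 = 1/233 = 1/233.

1/233


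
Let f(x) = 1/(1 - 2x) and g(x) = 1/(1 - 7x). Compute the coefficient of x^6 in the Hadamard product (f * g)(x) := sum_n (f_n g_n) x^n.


f has coefficients f_k = 2^k and g has coefficients g_k = 7^k, so the Hadamard product has coefficient (f*g)_k = 2^k * 7^k = 14^k.
For k = 6: 14^6 = 7529536.

7529536


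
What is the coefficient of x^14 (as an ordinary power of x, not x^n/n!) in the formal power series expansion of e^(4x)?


The exponential series is e^y = sum_{k>=0} y^k / k!. Substituting y = 4x gives
e^(4x) = sum_{k>=0} 4^k x^k / k!.
So the coefficient of x^n is a^n/n! with a = 4, n = 14:
4^14 / 14! = 268435456/87178291200 = 131072/42567525

131072/42567525


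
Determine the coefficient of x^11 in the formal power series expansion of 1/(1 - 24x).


The geometric series identity gives 1/(1 - c x) = sum_{k>=0} c^k x^k, so the coefficient of x^k is c^k.
Here c = 24 and k = 11.
Computing: 24^11 = 1521681143169024

1521681143169024


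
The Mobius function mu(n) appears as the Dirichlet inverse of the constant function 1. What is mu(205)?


205 = 5 * 41 (all distinct primes).
mu(205) = (-1)^2 = 1

1


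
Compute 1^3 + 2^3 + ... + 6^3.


This power sum has a closed form given by Faulhaber's formula
sum_{k=1}^{m} k^p = (1 / (p + 1)) * sum_{j=0}^{p} C(p + 1, j) B_j m^(p + 1 - j),
but for small m direct computation is fastest:
1 + 8 + 27 + 64 + 125 + 216 = 441.

441


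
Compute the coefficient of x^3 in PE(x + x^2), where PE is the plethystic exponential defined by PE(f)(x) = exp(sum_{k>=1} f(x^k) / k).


With f(x) = x + x^2, the exponent is sum_{k>=1} (x^k + x^(2k)) / k = -ln(1 - x) - ln(1 - x^2). Exponentiating:
PE(x + x^2) = 1 / ((1 - x)(1 - x^2)).
This is the generating function for partitions of n into parts of size 1 or 2. The number of 2's can be any j in 0..1, and the rest are 1's, so
[x^3] = floor(3/2) + 1 = 2.

2


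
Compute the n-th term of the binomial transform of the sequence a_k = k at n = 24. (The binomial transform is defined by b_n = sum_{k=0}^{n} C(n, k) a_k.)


With a_k = k, b_n = sum_{k=0}^{n} C(n, k) k. Using k * C(n, k) = n * C(n-1, k-1) gives b_n = n * sum_{k>=1} C(n-1, k-1) = n * 2^(n-1).
For n = 24: 24 * 2^23 = 24 * 8388608 = 201326592.

201326592


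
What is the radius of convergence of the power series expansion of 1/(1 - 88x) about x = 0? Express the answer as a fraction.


Expanding 1/(1 - 88x) = sum_{k>=0} 88^k x^k, the series converges when |88x| < 1, i.e., |x| < 1/88.
So the radius of convergence is 1/88 = 1/88.

1/88


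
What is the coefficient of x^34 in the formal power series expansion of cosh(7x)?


The Maclaurin series is cosh(t) = sum_{m>=0} t^(2m) / (2m)!, so substituting t = 7x, only even powers of x are nonzero, with coefficient of x^(2m) equal to 7^(2m) / (2m)!.
For x^34 the coefficient is 7^34/34! = 54116956037952111668959660849/295232799039604140847618609643520000000 = 22539340290692258087863249/122962431919868446833660395520000000.

22539340290692258087863249/122962431919868446833660395520000000


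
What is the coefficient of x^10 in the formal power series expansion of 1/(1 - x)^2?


The expansion 1/(1 - x)^r = sum_{k>=0} C(k + r - 1, r - 1) x^k follows from the multiset / negative-binomial theorem (or from repeated differentiation of the geometric series).
For r = 2 and k = 10:
C(11, 1) = 39916800 / (1 * 3628800) = 11.

11


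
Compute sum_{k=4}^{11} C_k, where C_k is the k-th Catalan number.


C_4 through C_11: 14, 42, 132, 429, 1430, 4862, 16796, 58786
Sum = 14 + 42 + 132 + 429 + 1430 + 4862 + 16796 + 58786
= 82491

82491


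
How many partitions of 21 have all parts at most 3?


Using the generating function (1-x)^(-1)(1-x^2)^(-1)(1-x^3)^(-1),
the coefficient of x^21 counts these restricted partitions.
Result = 48

48


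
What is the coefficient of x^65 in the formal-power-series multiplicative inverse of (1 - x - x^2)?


Let the inverse be f(x) = sum_{k>=0} a_k x^k. From f(x) * (1 - x - x^2) = 1 and matching coefficients:
 x^0: a_0 = 1.
 x^1: a_1 - a_0 = 0, so a_1 = 1.
 x^k (k >= 2): a_k - a_{k-1} - a_{k-2} = 0, i.e. a_k = a_{k-1} + a_{k-2}.
This is the Fibonacci-type recurrence shifted so that a_0 = a_1 = 1.
Iterating: a_0=1, a_1=1, a_2=2, a_3=3, a_4=5, a_5=8, a_6=13, a_7=21, a_8=34, a_9=55, ...
a_65 = 27777890035288.

27777890035288


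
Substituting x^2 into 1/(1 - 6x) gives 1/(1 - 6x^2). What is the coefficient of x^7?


Since 1/(1 - 6x^2) only has even powers of x,
the coefficient of x^7 (odd) is 0.

0


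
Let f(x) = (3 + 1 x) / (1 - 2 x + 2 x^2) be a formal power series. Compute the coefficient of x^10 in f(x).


Write f(x) = sum_{k>=0} a_k x^k. Multiplying both sides by 1 - 2 x + 2 x^2 gives
(1 - 2 x + 2 x^2) sum_{k>=0} a_k x^k = 3 + 1 x.
Matching coefficients:
 x^0: a_0 = 3
 x^1: a_1 - 2 a_0 = 1  =>  a_1 = 2*3 + 1 = 7
 x^k (k >= 2): a_k = 2 a_{k-1} - 2 a_{k-2}.
Iterating: a_2 = 8, a_3 = 2, a_4 = -12, a_5 = -28, a_6 = -32, a_7 = -8, a_8 = 48, a_9 = 112, a_10 = 128.
So the coefficient of x^10 is 128.

128


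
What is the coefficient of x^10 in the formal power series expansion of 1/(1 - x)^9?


The negative binomial / multiset identity is
1/(1 - x)^r = sum_{k>=0} C(k + r - 1, r - 1) x^k.
Here r = 9 and k = 10, so the coefficient is
C(10 + 8, 8) = C(18, 8)
= 43758

43758


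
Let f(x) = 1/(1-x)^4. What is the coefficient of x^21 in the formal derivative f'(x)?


Differentiate: d/dx [ 1/(1-x)^r ] = r / (1-x)^(r+1).
Here r = 4, so f'(x) = 4 / (1-x)^5.
The expansion of 1/(1-x)^(r+1) has coefficient of x^n equal to C(n+r, r).
So the coefficient of x^21 in f'(x) is
4 * C(25, 4) = 4 * 12650 = 50600

50600


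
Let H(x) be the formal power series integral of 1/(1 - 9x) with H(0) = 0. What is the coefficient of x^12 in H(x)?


1/(1 - 9x) = sum_{k>=0} 9^k x^k. Integrating termwise with H(0) = 0:
H(x) = sum_{k>=0} 9^k x^(k+1) / (k+1) = sum_{m>=1} 9^(m-1) x^m / m.
For m = 12: 9^11/12 = 31381059609/12 = 10460353203/4.

10460353203/4


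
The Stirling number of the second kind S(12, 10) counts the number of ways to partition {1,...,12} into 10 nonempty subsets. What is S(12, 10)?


Using the explicit formula S(n,k) = (1/k!) sum_{j=0}^{k} (-1)^(k-j) C(k,j) j^n:
S(12, 10) = 1705
Equivalently, S(n,k) is n! times the coefficient of x^n in the EGF (e^x - 1)^k / k!.

1705


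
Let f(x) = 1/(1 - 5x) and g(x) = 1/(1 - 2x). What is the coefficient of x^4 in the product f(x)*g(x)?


The coefficient of x^n in f*g is the Cauchy product: sum_{k=0}^{n} a^k * b^(n-k).
With a=5, b=2, n=4:
sum_{k=0}^{4} 5^k * 2^(4-k)
= 1031

1031


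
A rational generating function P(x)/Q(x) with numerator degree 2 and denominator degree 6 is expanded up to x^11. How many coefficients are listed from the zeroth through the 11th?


Expanding up to x^11 gives the coefficients for x^0, x^1, ..., x^11.
That is 11 + 1 = 12 coefficients in total.

12


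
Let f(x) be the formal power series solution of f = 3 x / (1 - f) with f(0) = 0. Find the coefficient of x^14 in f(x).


Apply Lagrange inversion: f = 3 x * phi(f) with phi(t) = 1/(1 - t), so
[x^n] f = 3^n * (1/n) [t^(n-1)] phi(t)^n = 3^n * (1/n) [t^(n-1)] (1 - t)^(-n) = 3^n * (1/n) C(2n - 2, n - 1) = 3^n * C_{n-1}.
For n = 14: C_13 = C(26, 13) / 14 = 10400600/14 = 742900.
With the 3^14 = 4782969 factor, the coefficient is 4782969 * 742900 = 3553267670100.

3553267670100


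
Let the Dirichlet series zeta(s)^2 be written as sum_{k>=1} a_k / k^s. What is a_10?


The Dirichlet convolution of the constant function 1 with itself gives (1 * 1)(k) = sum_{d | k} 1 = d(k), the number of positive divisors of k.
Since zeta(s) = sum_{k>=1} 1/k^s, we have zeta(s)^2 = sum_{k>=1} d(k)/k^s, so a_k = d(k).
For k = 10: the divisors are 1, 2, 5, 10.
Count = 4.

4


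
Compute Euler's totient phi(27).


phi(n) counts integers in [1, n] coprime to n. Using the multiplicative formula phi(n) = n * prod_{p | n} (1 - 1/p):
27 = 3^3, so
phi(27) = 27 * (1 - 1/3) = 18.

18


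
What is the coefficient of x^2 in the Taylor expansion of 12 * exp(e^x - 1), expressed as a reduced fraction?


exp(e^x - 1) = sum_{k>=0} Bell_k x^k / k!, where Bell_k is the k-th Bell number.
So the coefficient of x^2 is 12 * Bell_2 / 2!.
Computing: Bell_2 = 2 and 2! = 2, giving
12 * 2/2 = 12.

12


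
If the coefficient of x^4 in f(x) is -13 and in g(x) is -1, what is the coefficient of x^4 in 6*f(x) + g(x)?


Scalar multiplication scales coefficients: 6 * -13 = -78.
Then add the g coefficient: -78 + -1
= -79

-79


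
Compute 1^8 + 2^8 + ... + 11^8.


This power sum has a closed form given by Faulhaber's formula
sum_{k=1}^{m} k^p = (1 / (p + 1)) * sum_{j=0}^{p} C(p + 1, j) B_j m^(p + 1 - j),
but for small m direct computation is fastest:
1 + 256 + 6561 + 65536 + 390625 + 1679616 + 5764801 + 16777216 + 43046721 + 100000000 + 214358881 = 382090214.

382090214


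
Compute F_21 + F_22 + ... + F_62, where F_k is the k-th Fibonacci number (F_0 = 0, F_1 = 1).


Use the identity sum_{k=0}^{N} F_k = F_{N+2} - 1 (which follows from F_{k+2} - F_{k+1} = F_k). Then
sum_{k=21}^{62} F_k = (F_{64} - 1) - (F_{22} - 1) = F_{64} - F_{22}.
Computing: F_{64} = 10610209857723, F_{22} = 17711, so
Sum = 10610209857723 - 17711 = 10610209840012.

10610209840012


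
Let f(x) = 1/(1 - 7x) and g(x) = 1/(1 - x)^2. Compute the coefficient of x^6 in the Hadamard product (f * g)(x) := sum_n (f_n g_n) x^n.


f has coefficients f_k = 7^k. For g = 1/(1 - x)^2 the coefficient is g_k = C(k + 1, 1) = k + 1. The Hadamard coefficient is (f * g)_k = 7^k * (k + 1).
For k = 6: 7^6 * 7 = 117649 * 7 = 823543.

823543


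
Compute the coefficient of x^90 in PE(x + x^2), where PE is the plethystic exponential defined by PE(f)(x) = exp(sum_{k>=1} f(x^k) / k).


With f(x) = x + x^2, the exponent is sum_{k>=1} (x^k + x^(2k)) / k = -ln(1 - x) - ln(1 - x^2). Exponentiating:
PE(x + x^2) = 1 / ((1 - x)(1 - x^2)).
This is the generating function for partitions of n into parts of size 1 or 2. The number of 2's can be any j in 0..45, and the rest are 1's, so
[x^90] = floor(90/2) + 1 = 46.

46


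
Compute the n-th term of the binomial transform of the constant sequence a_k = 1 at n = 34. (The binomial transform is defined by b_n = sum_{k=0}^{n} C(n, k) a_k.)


With a_k = 1 for all k, b_n = sum_{k=0}^{n} C(n, k) = 2^n by the binomial theorem.
For n = 34: 2^34 = 17179869184.

17179869184


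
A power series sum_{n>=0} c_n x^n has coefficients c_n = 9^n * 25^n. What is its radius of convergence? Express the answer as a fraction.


By the root test (Cauchy-Hadamard), the radius is R = 1 / limsup_n |c_n|^(1/n).
Here |c_n|^(1/n) = (9^n * 25^n)^(1/n) = 9 * 25 = 225 for all n.
So R = 1/225 = 1/225.

1/225


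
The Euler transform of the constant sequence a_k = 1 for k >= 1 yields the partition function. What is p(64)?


The Euler transform converts the sequence a_k = 1 into the number of integer partitions.
Using the recurrence or dynamic programming:
p(64) = 1741630

1741630


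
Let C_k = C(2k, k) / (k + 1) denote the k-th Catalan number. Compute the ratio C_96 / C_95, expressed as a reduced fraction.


Using C_k = (2k)! / (k! (k+1)!), the ratio C_{k+1}/C_k simplifies to
C_{k+1}/C_k = [(2k+2)! / ((k+1)! (k+2)!)] * [k! (k+1)! / (2k)!]
 = (2k+2)(2k+1) / ((k+1)(k+2)) = 2(2k+1) / (k+2).
For k = 95: 2(2*95 + 1) / (95 + 2) = 382/97 = 382/97.

382/97


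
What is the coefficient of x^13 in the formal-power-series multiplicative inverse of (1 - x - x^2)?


Let the inverse be f(x) = sum_{k>=0} a_k x^k. From f(x) * (1 - x - x^2) = 1 and matching coefficients:
 x^0: a_0 = 1.
 x^1: a_1 - a_0 = 0, so a_1 = 1.
 x^k (k >= 2): a_k - a_{k-1} - a_{k-2} = 0, i.e. a_k = a_{k-1} + a_{k-2}.
This is the Fibonacci-type recurrence shifted so that a_0 = a_1 = 1.
Iterating: a_0=1, a_1=1, a_2=2, a_3=3, a_4=5, a_5=8, a_6=13, a_7=21, a_8=34, a_9=55, ...
a_13 = 377.

377


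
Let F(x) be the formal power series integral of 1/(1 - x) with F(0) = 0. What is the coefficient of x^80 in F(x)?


1/(1 - x) = sum_{k>=0} x^k. Integrating termwise and using F(0) = 0 gives
F(x) = sum_{k>=0} x^(k+1) / (k+1) = sum_{m>=1} x^m / m = -ln(1 - x).
So the coefficient of x^80 is 1/80 = 1/80.

1/80


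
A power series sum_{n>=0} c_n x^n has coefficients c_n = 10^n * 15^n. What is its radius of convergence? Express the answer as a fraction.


By the root test (Cauchy-Hadamard), the radius is R = 1 / limsup_n |c_n|^(1/n).
Here |c_n|^(1/n) = (10^n * 15^n)^(1/n) = 10 * 15 = 150 for all n.
So R = 1/150 = 1/150.

1/150


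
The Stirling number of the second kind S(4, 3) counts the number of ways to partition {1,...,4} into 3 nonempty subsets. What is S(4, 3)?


Using the explicit formula S(n,k) = (1/k!) sum_{j=0}^{k} (-1)^(k-j) C(k,j) j^n:
S(4, 3) = 6
Equivalently, S(n,k) is n! times the coefficient of x^n in the EGF (e^x - 1)^k / k!.

6


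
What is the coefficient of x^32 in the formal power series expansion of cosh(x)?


The Maclaurin series is cosh(t) = sum_{m>=0} t^(2m) / (2m)!, so substituting t = x, only even powers of x are nonzero, with coefficient of x^(2m) equal to 1 / (2m)!.
For x^32 the coefficient is 1/32! = 1/263130836933693530167218012160000000 = 1/263130836933693530167218012160000000.

1/263130836933693530167218012160000000


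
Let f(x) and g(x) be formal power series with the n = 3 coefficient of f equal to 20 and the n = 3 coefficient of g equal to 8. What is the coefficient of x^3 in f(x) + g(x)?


Addition of formal power series is termwise.
The coefficient of x^3 in f + g = 20 + 8
= 28

28


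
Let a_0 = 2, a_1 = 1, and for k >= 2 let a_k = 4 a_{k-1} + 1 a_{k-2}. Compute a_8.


Iterating the recurrence forward:
a_0 = 2
a_1 = 1
a_2 = 4*1 + 1*2 = 6
a_3 = 4*6 + 1*1 = 25
a_4 = 4*25 + 1*6 = 106
a_5 = 4*106 + 1*25 = 449
a_6 = 4*449 + 1*106 = 1902
a_7 = 4*1902 + 1*449 = 8057
a_8 = 4*8057 + 1*1902 = 34130
So a_8 = 34130.

34130


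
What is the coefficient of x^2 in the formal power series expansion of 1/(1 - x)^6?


The expansion 1/(1 - x)^r = sum_{k>=0} C(k + r - 1, r - 1) x^k follows from the multiset / negative-binomial theorem (or from repeated differentiation of the geometric series).
For r = 6 and k = 2:
C(7, 5) = 5040 / (120 * 2) = 21.

21


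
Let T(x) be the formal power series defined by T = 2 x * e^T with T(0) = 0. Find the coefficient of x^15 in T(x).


Apply the Lagrange inversion formula: if T = 2 x * phi(T) with phi(t) = e^t, then
[x^n] T = 2^n * (1/n) [t^(n-1)] phi(t)^n = 2^n * (1/n) [t^(n-1)] e^(n t) = 2^n * (1/n) * n^(n-1) / (n-1)! = 2^n * n^(n-1) / n!.
When c = 1 this is the Cayley count of rooted labeled trees on n vertices, divided by n!.
For n = 15: 2^15 * 15^14 / 15! = 32768 * 29192926025390625/1307674368000 = 5125781250000/7007.

5125781250000/7007


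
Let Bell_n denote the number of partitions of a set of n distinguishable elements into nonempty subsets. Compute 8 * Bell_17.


Bell_17 can be computed from the Bell triangle or from Dobinski's identity Bell_n = (1/e) * sum_{k>=0} k^n / k!.
Computing Bell_17 = 82864869804.
Then 8 * 82864869804 = 662918958432.

662918958432


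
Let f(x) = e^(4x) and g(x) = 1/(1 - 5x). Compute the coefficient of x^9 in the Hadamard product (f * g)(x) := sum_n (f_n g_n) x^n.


Expanding: f_k = 4^k/k! (from e^(4x)) and g_k = 5^k (from 1/(1 - 5x)). So the Hadamard coefficient (f * g)_k = 4^k 5^k / k! = (20)^k / k!.
For k = 9: 20^9/9! = 512000000000/362880 = 800000000/567.

800000000/567


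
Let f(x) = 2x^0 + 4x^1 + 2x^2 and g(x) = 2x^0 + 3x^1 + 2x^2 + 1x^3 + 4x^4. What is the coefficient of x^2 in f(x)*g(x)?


Cauchy product at x^2:
2*2 + 4*3 + 2*2
= 20

20


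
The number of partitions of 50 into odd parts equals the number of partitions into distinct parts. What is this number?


Computing partitions of 50 into odd parts (1, 3, 5, ...):
Using the generating function prod_{k>=0} 1/(1-x^(2k+1)),
the count is 3658

3658


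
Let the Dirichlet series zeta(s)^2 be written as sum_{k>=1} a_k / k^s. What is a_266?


The Dirichlet convolution of the constant function 1 with itself gives (1 * 1)(k) = sum_{d | k} 1 = d(k), the number of positive divisors of k.
Since zeta(s) = sum_{k>=1} 1/k^s, we have zeta(s)^2 = sum_{k>=1} d(k)/k^s, so a_k = d(k).
For k = 266: the divisors are 1, 2, 7, 14, 19, 38, 133, 266.
Count = 8.

8


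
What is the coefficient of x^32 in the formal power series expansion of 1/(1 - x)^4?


The negative binomial / multiset identity is
1/(1 - x)^r = sum_{k>=0} C(k + r - 1, r - 1) x^k.
Here r = 4 and k = 32, so the coefficient is
C(32 + 3, 3) = C(35, 3)
= 6545

6545


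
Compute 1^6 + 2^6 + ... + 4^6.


This power sum has a closed form given by Faulhaber's formula
sum_{k=1}^{m} k^p = (1 / (p + 1)) * sum_{j=0}^{p} C(p + 1, j) B_j m^(p + 1 - j),
but for small m direct computation is fastest:
1 + 64 + 729 + 4096 = 4890.

4890


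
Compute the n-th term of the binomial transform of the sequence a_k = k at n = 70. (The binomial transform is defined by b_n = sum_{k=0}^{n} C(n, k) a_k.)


With a_k = k, b_n = sum_{k=0}^{n} C(n, k) k. Using k * C(n, k) = n * C(n-1, k-1) gives b_n = n * sum_{k>=1} C(n-1, k-1) = n * 2^(n-1).
For n = 70: 70 * 2^69 = 70 * 590295810358705651712 = 41320706725109395619840.

41320706725109395619840


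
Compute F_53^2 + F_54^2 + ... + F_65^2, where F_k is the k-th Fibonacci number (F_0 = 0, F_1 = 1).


There is a standard identity sum_{k=0}^{N} F_k^2 = F_N * F_{N+1} (proved inductively from the telescoping relation F_k^2 = F_k F_{k+1} - F_{k-1} F_k). Then
sum_{k=53}^{65} F_k^2 = F_65 F_66 - F_52 F_53.
Computing: F_65 = 17167680177565, F_66 = 27777890035288, F_52 = 32951280099, F_53 = 53316291173.
Sum = 17167680177565 * 27777890035288 - 32951280099 * 53316291173 = 476880175293349854591647593.

476880175293349854591647593


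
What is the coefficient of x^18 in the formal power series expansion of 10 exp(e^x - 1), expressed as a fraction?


exp(e^x - 1) is the exponential generating function for the Bell numbers Bell_k: exp(e^x - 1) = sum_{k>=0} Bell_k x^k / k!.
So the coefficient of x^18 in 10 exp(e^x - 1) is 10 Bell_18 / 18!.
Computing: Bell_18 = 682076806159 and 18! = 6402373705728000, giving
10 * 682076806159/6402373705728000 = 97439543737/91462481510400.

97439543737/91462481510400


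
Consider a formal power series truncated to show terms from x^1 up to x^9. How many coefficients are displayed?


From x^1 to x^9 inclusive, the count is 9 - 1 + 1 = 9.

9


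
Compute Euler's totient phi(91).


phi(n) counts integers in [1, n] coprime to n. Using the multiplicative formula phi(n) = n * prod_{p | n} (1 - 1/p):
91 = 7 * 13, so
phi(91) = 91 * (1 - 1/7) * (1 - 1/13) = 72.

72


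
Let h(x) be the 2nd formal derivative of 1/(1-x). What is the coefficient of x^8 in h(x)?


Differentiating 2 times: d^2/dx^2 [1/(1-x)] = 2!/(1-x)^3.
The expansion 1/(1-x)^3 = sum_{k>=0} C(k+2, 2) x^k, so the coefficient of x^n in 2!/(1-x)^3 is 2! * C(n+2, 2).
For n = 8: 2 * C(10, 2) = 2 * 45 = 90

90


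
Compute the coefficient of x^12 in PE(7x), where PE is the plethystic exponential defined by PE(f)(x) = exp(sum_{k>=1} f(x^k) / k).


With f(x) = 7x, the exponent is sum_{k>=1} 7 x^k / k = 7 * (-ln(1 - x)). Exponentiating:
PE(7x) = exp(-7 ln(1 - x)) = 1/(1 - x)^7.
By the negative binomial expansion, [x^n] 1/(1 - x)^7 = C(n + 6, 6).
For n = 12: C(18, 6) = 18564.

18564


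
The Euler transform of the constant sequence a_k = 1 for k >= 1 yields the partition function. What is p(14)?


The Euler transform converts the sequence a_k = 1 into the number of integer partitions.
Using the recurrence or dynamic programming:
p(14) = 135

135


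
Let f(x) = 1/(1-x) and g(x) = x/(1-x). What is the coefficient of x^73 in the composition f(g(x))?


First simplify the composition: f(g(x)) = 1/(1 - x/(1-x)) = (1-x)/((1-x) - x) = (1-x)/(1-2x).
Now extract the coefficient. Write (1-x)/(1-2x) = 1/(1-2x) - x/(1-2x).
The coefficient of x^n in 1/(1-2x) is 2^n, and in x/(1-2x) is 2^(n-1) (for n >= 1).
So the coefficient of x^73 is 2^73 - 2^72 = 9444732965739290427392 - 4722366482869645213696 = 4722366482869645213696.

4722366482869645213696


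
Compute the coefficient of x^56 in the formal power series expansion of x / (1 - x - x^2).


Let f(x) = sum_{k>=0} a_k x^k. Multiplying f(x) * (1 - x - x^2) = x and matching coefficients gives a_0 = 0, a_1 = 1, and a_k = a_{k-1} + a_{k-2} for k >= 2. These are the Fibonacci numbers F_k.
Iterating from F_0 = 0, F_1 = 1:
F_0=0, F_1=1, F_2=1, F_3=2, F_4=3, F_5=5, F_6=8, F_7=13, F_8=21, F_9=34, ...
F_56 = 225851433717.

225851433717


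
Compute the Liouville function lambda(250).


The Liouville function is lambda(k) = (-1)^Omega(k), where Omega(k) counts the prime factors of k with multiplicity.
Factoring: 250 = 2 * 5 * 5 * 5, so Omega(250) = 4.
lambda(250) = (-1)^4 = 1.

1
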